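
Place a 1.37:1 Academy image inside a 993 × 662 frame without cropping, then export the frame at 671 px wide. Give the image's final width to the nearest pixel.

In the 993×662 frame the image fills the height: width = 662 × 1.370 ≈ 906.94 px.
The frame scales by 671/993 = 0.6757; 906.94 × 0.6757 ≈ 612.85 px.

613 px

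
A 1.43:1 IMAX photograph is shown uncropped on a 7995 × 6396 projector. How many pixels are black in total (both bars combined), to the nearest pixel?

1.43:1 IMAX is wider than 5:4, so it spans the full width.
That makes the image 5590.9091 px tall (7995 / 1.430).
Leftover height: 6396 − 5590.9091 = 805.0909 px.
Bar area = 805.0909 × 7995 ≈ 6436702 px.

6436702 pixels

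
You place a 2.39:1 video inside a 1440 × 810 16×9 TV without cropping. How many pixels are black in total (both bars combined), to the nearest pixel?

2.39:1 (2.390) > 16×9 (1.778), so the video fills the width.
Content height = 1440 / 2.390 ≈ 602.5105 px.
Leftover height: 810 − 602.5105 = 207.4895 px.
Bar area = 207.4895 × 1440 ≈ 298785 px.

298785 pixels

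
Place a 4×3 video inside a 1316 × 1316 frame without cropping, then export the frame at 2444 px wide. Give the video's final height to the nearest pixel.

Fitted into 1316×1316, the video spans the width; its height is 1316 × 3/4 ≈ 987.00 px.
Resizing to 2444 px wide multiplies everything by 1.8571: 987.00 → 1833.00 px.

1833 px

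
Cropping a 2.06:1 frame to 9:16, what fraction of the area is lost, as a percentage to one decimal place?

72.7%

The height stays; only width is cut (since 9:16 is narrower than 2.06:1).
Area ratio = (0.562)/(2.060) = 27.31%; the remaining 72.69% is cropped out.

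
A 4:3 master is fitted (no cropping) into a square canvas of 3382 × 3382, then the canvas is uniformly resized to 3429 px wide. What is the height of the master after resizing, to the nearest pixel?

2572 px

Fitted into 3382×3382, the master spans the width; its height is 3382 × 3/4 ≈ 2536.50 px.
Scaling 3382 → 3429 is ×1.0139, so the height becomes 2536.50 × 1.0139 ≈ 2571.75 px.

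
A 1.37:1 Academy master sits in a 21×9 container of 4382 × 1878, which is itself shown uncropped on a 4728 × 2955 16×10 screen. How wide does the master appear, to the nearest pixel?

First fit — 1.37:1 Academy into 4382×1878 spans the height: 2572.86 × 1878.00.
The 21×9 canvas is width-limited in 4728×2955, giving 4728.00 × 2026.29; scale factor 1.0790.
So the master's width is 2572.86 × 1.0790 ≈ 2776.01.

2776 px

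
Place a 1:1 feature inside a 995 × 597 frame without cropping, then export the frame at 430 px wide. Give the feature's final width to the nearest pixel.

258 px

In the 995×597 frame the feature fills the height: width = 597 × 1/1 ≈ 597.00 px.
The frame scales by 430/995 = 0.4322; 597.00 × 0.4322 ≈ 258.00 px.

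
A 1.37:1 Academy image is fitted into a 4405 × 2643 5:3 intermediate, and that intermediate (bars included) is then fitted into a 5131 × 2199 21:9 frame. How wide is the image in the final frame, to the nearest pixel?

First fit — 1.37:1 Academy into 4405×2643 spans the height: 3620.91 × 2643.00.
5:3 in 5131×2199: fills the height, so the intermediate becomes 3665.00 × 2199.00 — a scale of ×0.8320.
So the image's width is 3620.91 × 0.8320 ≈ 3012.63.

3013 px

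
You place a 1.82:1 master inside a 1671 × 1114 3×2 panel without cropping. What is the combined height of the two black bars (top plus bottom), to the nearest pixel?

1.82:1 is wider than 3×2, so it spans the full width.
That makes the image 918.13 px tall (1671 / 1.820).
Leftover height: 1114 − 918.13 = 195.87 px.

196 px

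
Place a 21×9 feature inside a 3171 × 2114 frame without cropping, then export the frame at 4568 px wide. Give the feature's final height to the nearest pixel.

Fitted into 3171×2114, the feature spans the width; its height is 3171 × 9/21 ≈ 1359.00 px.
Resizing to 4568 px wide multiplies everything by 1.4406: 1359.00 → 1957.71 px.

1958 px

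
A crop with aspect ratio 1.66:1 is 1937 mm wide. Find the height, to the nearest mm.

1167 mm

1937 / 1.660 = 1166.87.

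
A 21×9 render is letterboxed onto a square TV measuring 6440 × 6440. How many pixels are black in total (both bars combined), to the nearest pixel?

Since 2.333 > 1.000, the render is width-limited.
That makes the image 2760.0000 px tall (6440 × 9/21).
Black = 6440 − 2760.0000 = 3680.0000 px.
Across the 6440-px span: 3680.0000 × 6440 ≈ 23699200 px.

23699200 pixels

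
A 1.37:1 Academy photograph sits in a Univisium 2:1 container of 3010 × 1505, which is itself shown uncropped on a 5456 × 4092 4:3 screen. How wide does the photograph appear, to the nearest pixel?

3737 px

1.37:1 Academy in 3010×1505: fills the height, so the photograph is 2061.85 × 1505.00.
The Univisium 2:1 canvas is width-limited in 5456×4092, giving 5456.00 × 2728.00; scale factor 1.8126.
Applying the same ×1.8126: 2061.85 → 3737.36.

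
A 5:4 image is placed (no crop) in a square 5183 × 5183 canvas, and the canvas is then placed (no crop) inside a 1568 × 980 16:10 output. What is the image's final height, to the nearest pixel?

784 px

Inside the 5183×5183 canvas the image is width-limited at 5183.00 × 4146.40.
Second fit — the square canvas into 1568×980 spans the height: 980.00 × 980.00 (×0.1891 from 5183×5183).
Applying the same ×0.1891: 4146.40 → 784.00.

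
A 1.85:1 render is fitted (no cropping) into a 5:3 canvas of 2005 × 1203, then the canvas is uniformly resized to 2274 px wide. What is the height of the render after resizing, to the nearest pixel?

1229 px

In the 2005×1203 frame the render fills the width: height = 2005 / 1.850 ≈ 1083.78 px.
Resizing to 2274 px wide multiplies everything by 1.1342: 1083.78 → 1229.19 px.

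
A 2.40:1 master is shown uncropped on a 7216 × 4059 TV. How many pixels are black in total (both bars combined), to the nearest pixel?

7593637 pixels

2.40:1 (2.400) > 16×9 (1.778), so the master fills the width.
The master is 7216 / 2.400 ≈ 3006.6667 px tall.
Leftover height: 4059 − 3006.6667 = 1052.3333 px.
Bar area = 1052.3333 × 7216 ≈ 7593637 px.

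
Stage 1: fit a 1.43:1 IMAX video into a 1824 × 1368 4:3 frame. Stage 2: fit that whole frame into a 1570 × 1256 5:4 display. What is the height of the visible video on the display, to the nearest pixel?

1098 px

First fit — 1.43:1 IMAX into 1824×1368 spans the width: 1824.00 × 1275.52.
The 4:3 canvas is width-limited in 1570×1256, giving 1570.00 × 1177.50; scale factor 0.8607.
The video scales with it: height 1275.52 × 0.8607 ≈ 1097.90.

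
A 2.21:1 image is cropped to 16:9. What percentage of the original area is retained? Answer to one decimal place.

The height stays; only width is cut (since 16:9 is narrower than 2.21:1).
Area ratio = (1.778)/(2.210) = 80.44% retained.

80.4%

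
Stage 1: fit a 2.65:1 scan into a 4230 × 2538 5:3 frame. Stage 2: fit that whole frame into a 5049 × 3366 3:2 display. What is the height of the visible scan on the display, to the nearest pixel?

Inside the 4230×2538 canvas the scan is width-limited at 4230.00 × 1596.23.
The 5:3 canvas is width-limited in 5049×3366, giving 5049.00 × 3029.40; scale factor 1.1936.
Applying the same ×1.1936: 1596.23 → 1905.28.

1905 px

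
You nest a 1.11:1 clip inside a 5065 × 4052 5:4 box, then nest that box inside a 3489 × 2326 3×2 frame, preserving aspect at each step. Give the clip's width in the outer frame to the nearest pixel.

First fit — 1.11:1 into 5065×4052 spans the height: 4497.72 × 4052.00.
Second fit — the 5:4 canvas into 3489×2326 spans the height: 2907.50 × 2326.00 (×0.5740 from 5065×4052).
So the clip's width is 4497.72 × 0.5740 ≈ 2581.86.

2582 px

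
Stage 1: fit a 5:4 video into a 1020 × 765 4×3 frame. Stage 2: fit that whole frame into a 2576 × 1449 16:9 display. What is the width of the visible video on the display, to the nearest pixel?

1811 px

Inside the 1020×765 canvas the video is height-limited at 956.25 × 765.00.
The 4×3 canvas is height-limited in 2576×1449, giving 1932.00 × 1449.00; scale factor 1.8941.
So the video's width is 956.25 × 1.8941 ≈ 1811.25.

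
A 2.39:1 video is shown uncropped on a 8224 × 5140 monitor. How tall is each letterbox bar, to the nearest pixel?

849 px

2.39:1 is wider than 16:10, so it spans the full width.
The video is 8224 / 2.390 ≈ 3441.00 px tall.
Black = 5140 − 3441.00 = 1699.00 px, or 849.50 per bar.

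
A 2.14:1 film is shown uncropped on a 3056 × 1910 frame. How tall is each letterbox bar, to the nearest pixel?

241 px

2.14:1 is wider than 16:10, so it spans the full width.
The film is 3056 / 2.140 ≈ 1428.04 px tall.
Leftover height: 1910 − 1428.04 = 481.96 px → 240.98 each side.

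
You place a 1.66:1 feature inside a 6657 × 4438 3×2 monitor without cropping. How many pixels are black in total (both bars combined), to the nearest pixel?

Since 1.660 > 1.500, the feature is width-limited.
Content height = 6657 / 1.660 ≈ 4010.2410 px.
Black = 4438 − 4010.2410 = 427.7590 px.
Bar area = 427.7590 × 6657 ≈ 2847592 px.

2847592 pixels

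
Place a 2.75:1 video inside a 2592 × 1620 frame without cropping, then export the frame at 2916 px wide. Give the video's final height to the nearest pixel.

In the 2592×1620 frame the video fills the width: height = 2592 / 2.750 ≈ 942.55 px.
Resizing to 2916 px wide multiplies everything by 1.1250: 942.55 → 1060.36 px.

1060 px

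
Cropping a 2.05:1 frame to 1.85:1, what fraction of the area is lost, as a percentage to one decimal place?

9.8%

Going from 2.05:1 to 1.85:1 means cutting width while keeping height.
(1.850)/(2.050) ≈ 0.902 of the area survives, leaving 9.76% discarded.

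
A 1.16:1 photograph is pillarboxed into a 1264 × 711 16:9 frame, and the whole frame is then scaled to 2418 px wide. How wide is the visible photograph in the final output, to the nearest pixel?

In the 1264×711 frame the photograph fills the height: width = 711 × 1.160 ≈ 824.76 px.
The frame scales by 2418/1264 = 1.9130; 824.76 × 1.9130 ≈ 1577.74 px.

1578 px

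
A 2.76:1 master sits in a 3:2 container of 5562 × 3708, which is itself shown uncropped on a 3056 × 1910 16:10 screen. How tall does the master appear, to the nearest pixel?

1038 px

2.76:1 in 5562×3708: fills the width, so the master is 5562.00 × 2015.22.
The 3:2 canvas is height-limited in 3056×1910, giving 2865.00 × 1910.00; scale factor 0.5151.
So the master's height is 2015.22 × 0.5151 ≈ 1038.04.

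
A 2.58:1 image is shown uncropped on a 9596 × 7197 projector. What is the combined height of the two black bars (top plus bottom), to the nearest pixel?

2.58:1 is wider than 4×3, so it spans the full width.
Content height = 9596 / 2.580 ≈ 3719.38 px.
Leftover height: 7197 − 3719.38 = 3477.62 px.

3478 px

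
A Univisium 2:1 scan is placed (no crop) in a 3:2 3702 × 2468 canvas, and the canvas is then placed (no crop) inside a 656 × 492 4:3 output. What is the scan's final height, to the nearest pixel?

Inside the 3702×2468 canvas the scan is width-limited at 3702.00 × 1851.00.
Second fit — the 3:2 canvas into 656×492 spans the width: 656.00 × 437.33 (×0.1772 from 3702×2468).
The scan scales with it: height 1851.00 × 0.1772 ≈ 328.00.

328 px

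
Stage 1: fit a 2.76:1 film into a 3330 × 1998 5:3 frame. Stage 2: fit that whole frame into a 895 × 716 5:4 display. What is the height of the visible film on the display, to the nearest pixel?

Inside the 3330×1998 canvas the film is width-limited at 3330.00 × 1206.52.
The 5:3 canvas is width-limited in 895×716, giving 895.00 × 537.00; scale factor 0.2688.
The film scales with it: height 1206.52 × 0.2688 ≈ 324.28.

324 px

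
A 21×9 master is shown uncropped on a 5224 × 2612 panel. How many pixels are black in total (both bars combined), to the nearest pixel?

Since 2.333 > 2.000, the master is width-limited.
The master is 5224 × 9/21 ≈ 2238.8571 px tall.
Leftover height: 2612 − 2238.8571 = 373.1429 px.
That's 373.1429 × 5224 ≈ 1949298 black pixels.

1949298 pixels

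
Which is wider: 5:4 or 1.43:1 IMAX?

5:4 = 1.25 and 1.43; 1.43 > 1.25.

1.43:1 IMAX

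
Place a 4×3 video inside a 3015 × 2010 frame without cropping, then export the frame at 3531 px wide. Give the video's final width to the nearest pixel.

At 3015×2010 the video is height-limited, so width = 2010 × 4/3 ≈ 2680.00 px.
Resizing to 3531 px wide multiplies everything by 1.1711: 2680.00 → 3138.67 px.

3139 px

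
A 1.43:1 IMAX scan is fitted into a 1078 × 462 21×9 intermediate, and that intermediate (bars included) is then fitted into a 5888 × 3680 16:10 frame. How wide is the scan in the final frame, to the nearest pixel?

3609 px

First fit — 1.43:1 IMAX into 1078×462 spans the height: 660.66 × 462.00.
The 21×9 canvas is width-limited in 5888×3680, giving 5888.00 × 2523.43; scale factor 5.4620.
So the scan's width is 660.66 × 5.4620 ≈ 3608.50.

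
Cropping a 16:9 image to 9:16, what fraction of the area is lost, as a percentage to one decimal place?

68.4%

The height stays; only width is cut (since 9:16 is narrower than 16:9).
(0.562)/(1.778) ≈ 0.316 of the area survives, leaving 68.36% discarded.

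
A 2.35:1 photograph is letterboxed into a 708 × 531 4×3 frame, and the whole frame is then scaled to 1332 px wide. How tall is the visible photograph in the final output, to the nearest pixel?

In the 708×531 frame the photograph fills the width: height = 708 / 2.350 ≈ 301.28 px.
Scaling 708 → 1332 is ×1.8814, so the height becomes 301.28 × 1.8814 ≈ 566.81 px.

567 px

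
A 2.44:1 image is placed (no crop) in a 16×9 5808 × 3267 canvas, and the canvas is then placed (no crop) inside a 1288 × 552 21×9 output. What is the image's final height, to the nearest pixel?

402 px

Inside the 5808×3267 canvas the image is width-limited at 5808.00 × 2380.33.
Second fit — the 16×9 canvas into 1288×552 spans the height: 981.33 × 552.00 (×0.1690 from 5808×3267).
So the image's height is 2380.33 × 0.1690 ≈ 402.19.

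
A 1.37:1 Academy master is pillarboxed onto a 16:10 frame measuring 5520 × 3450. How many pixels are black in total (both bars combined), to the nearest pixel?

1.37:1 Academy (1.370) < 16:10 (1.600), so the master fills the height.
The master is 3450 × 1.370 ≈ 4726.5000 px wide.
Leftover width: 5520 − 4726.5000 = 793.5000 px.
That's 793.5000 × 3450 ≈ 2737575 black pixels.

2737575 pixels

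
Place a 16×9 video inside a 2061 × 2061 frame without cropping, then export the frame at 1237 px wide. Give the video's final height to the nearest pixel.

Fitted into 2061×2061, the video spans the width; its height is 2061 × 9/16 ≈ 1159.31 px.
The frame scales by 1237/2061 = 0.6002; 1159.31 × 0.6002 ≈ 695.81 px.

696 px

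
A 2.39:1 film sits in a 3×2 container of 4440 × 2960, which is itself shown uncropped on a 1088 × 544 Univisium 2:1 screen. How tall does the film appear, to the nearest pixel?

341 px

2.39:1 in 4440×2960: fills the width, so the film is 4440.00 × 1857.74.
Second fit — the 3×2 canvas into 1088×544 spans the height: 816.00 × 544.00 (×0.1838 from 4440×2960).
Applying the same ×0.1838: 1857.74 → 341.42.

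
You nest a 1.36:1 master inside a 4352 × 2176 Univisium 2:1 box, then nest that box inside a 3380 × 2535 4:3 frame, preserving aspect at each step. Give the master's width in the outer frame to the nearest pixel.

Inside the 4352×2176 canvas the master is height-limited at 2959.36 × 2176.00.
Univisium 2:1 in 3380×2535: fills the width, so the intermediate becomes 3380.00 × 1690.00 — a scale of ×0.7767.
So the master's width is 2959.36 × 0.7767 ≈ 2298.40.

2298 px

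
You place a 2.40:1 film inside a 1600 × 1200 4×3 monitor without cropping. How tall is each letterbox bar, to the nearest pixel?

267 px

Since 2.400 > 1.333, the film is width-limited.
Content height = 1600 / 2.400 ≈ 666.67 px.
Leftover height: 1200 − 666.67 = 533.33 px → 266.67 each side.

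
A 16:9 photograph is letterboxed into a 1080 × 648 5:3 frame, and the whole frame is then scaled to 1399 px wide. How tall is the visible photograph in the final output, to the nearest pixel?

Fitted into 1080×648, the photograph spans the width; its height is 1080 × 9/16 ≈ 607.50 px.
Resizing to 1399 px wide multiplies everything by 1.2954: 607.50 → 786.94 px.

787 px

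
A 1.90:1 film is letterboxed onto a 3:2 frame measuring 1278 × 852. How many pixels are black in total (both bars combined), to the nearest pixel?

229233 pixels

Since 1.900 > 1.500, the film is width-limited.
Content height = 1278 / 1.900 ≈ 672.6316 px.
Leftover height: 852 − 672.6316 = 179.3684 px.
Across the 1278-px span: 179.3684 × 1278 ≈ 229233 px.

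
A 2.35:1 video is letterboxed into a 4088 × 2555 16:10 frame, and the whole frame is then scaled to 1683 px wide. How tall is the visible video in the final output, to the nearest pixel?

716 px

At 4088×2555 the video is width-limited, so height = 4088 / 2.350 ≈ 1739.57 px.
The frame scales by 1683/4088 = 0.4117; 1739.57 × 0.4117 ≈ 716.17 px.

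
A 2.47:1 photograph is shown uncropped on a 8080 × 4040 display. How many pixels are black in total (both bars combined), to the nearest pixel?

2.47:1 is wider than 2:1, so it spans the full width.
That makes the image 3271.2551 px tall (8080 / 2.470).
Black = 4040 − 3271.2551 = 768.7449 px.
Bar area = 768.7449 × 8080 ≈ 6211459 px.

6211459 pixels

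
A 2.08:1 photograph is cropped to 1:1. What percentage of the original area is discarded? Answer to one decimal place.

51.9%

1:1 is narrower than 2.08:1, so the crop keeps the full height and trims the width.
Fraction kept = (1.000)/(2.080) ≈ 48.08%, so 51.92% is lost.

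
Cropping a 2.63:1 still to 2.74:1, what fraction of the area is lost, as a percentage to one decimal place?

4.0%

2.74:1 is wider than 2.63:1, so the crop keeps the full width and trims the height.
(2.630)/(2.740) ≈ 0.960 of the area survives, leaving 4.01% discarded.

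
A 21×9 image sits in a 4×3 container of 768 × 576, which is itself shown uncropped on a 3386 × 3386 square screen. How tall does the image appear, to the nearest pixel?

First fit — 21×9 into 768×576 spans the width: 768.00 × 329.14.
4×3 in 3386×3386: fills the width, so the intermediate becomes 3386.00 × 2539.50 — a scale of ×4.4089.
The image scales with it: height 329.14 × 4.4089 ≈ 1451.14.

1451 px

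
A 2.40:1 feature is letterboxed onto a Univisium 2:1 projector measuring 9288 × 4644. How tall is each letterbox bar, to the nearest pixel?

387 px

2.40:1 (2.400) > Univisium 2:1 (2.000), so the feature fills the width.
Content height = 9288 / 2.400 ≈ 3870.00 px.
Leftover height: 4644 − 3870.00 = 774.00 px → 387.00 each side.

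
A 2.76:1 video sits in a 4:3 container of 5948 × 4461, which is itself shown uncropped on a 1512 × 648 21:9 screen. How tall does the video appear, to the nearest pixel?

Inside the 5948×4461 canvas the video is width-limited at 5948.00 × 2155.07.
Second fit — the 4:3 canvas into 1512×648 spans the height: 864.00 × 648.00 (×0.1453 from 5948×4461).
The video scales with it: height 2155.07 × 0.1453 ≈ 313.04.

313 px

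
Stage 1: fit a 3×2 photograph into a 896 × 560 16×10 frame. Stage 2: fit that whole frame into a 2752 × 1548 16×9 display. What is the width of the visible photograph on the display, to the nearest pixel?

First fit — 3×2 into 896×560 spans the height: 840.00 × 560.00.
The 16×10 canvas is height-limited in 2752×1548, giving 2476.80 × 1548.00; scale factor 2.7643.
Applying the same ×2.7643: 840.00 → 2322.00.

2322 px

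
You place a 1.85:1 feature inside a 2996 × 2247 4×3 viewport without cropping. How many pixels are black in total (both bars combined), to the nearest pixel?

Since 1.850 > 1.333, the feature is width-limited.
That makes the image 1619.4595 px tall (2996 / 1.850).
Black = 2247 − 1619.4595 = 627.5405 px.
Bar area = 627.5405 × 2996 ≈ 1880111 px.

1880111 pixels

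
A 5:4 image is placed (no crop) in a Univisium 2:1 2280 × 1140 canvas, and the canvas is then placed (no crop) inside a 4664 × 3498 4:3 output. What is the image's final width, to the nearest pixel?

2915 px

Inside the 2280×1140 canvas the image is height-limited at 1425.00 × 1140.00.
Univisium 2:1 in 4664×3498: fills the width, so the intermediate becomes 4664.00 × 2332.00 — a scale of ×2.0456.
Applying the same ×2.0456: 1425.00 → 2915.00.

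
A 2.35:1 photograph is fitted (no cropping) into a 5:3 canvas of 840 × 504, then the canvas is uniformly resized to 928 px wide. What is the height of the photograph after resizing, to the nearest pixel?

In the 840×504 frame the photograph fills the width: height = 840 / 2.350 ≈ 357.45 px.
The frame scales by 928/840 = 1.1048; 357.45 × 1.1048 ≈ 394.89 px.

395 px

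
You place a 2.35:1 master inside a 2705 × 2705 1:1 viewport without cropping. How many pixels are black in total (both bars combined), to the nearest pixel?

4203397 pixels

2.35:1 (2.350) > 1:1 (1.000), so the master fills the width.
That makes the image 1151.0638 px tall (2705 / 2.350).
2705 − 1151.0638 = 1553.9362 px of bars.
Bar area = 1553.9362 × 2705 ≈ 4203397 px.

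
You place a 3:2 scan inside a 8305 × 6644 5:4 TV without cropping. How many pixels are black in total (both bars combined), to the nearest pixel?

9196403 pixels

3:2 (1.500) > 5:4 (1.250), so the scan fills the width.
Content height = 8305 × 2/3 ≈ 5536.6667 px.
Black = 6644 − 5536.6667 = 1107.3333 px.
Across the 8305-px span: 1107.3333 × 8305 ≈ 9196403 px.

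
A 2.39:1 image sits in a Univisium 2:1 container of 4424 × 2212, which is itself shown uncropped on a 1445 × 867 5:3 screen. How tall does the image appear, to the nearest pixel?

Inside the 4424×2212 canvas the image is width-limited at 4424.00 × 1851.05.
Univisium 2:1 in 1445×867: fills the width, so the intermediate becomes 1445.00 × 722.50 — a scale of ×0.3266.
The image scales with it: height 1851.05 × 0.3266 ≈ 604.60.

605 px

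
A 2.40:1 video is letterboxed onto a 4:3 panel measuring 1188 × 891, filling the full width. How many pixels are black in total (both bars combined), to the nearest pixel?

470448 pixels

The video is 1188 / 2.400 ≈ 495.0000 px tall.
Black = 891 − 495.0000 = 396.0000 px.
That's 396.0000 × 1188 ≈ 470448 black pixels.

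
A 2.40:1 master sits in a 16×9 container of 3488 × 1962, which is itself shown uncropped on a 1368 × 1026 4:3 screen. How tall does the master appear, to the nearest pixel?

First fit — 2.40:1 into 3488×1962 spans the width: 3488.00 × 1453.33.
Second fit — the 16×9 canvas into 1368×1026 spans the width: 1368.00 × 769.50 (×0.3922 from 3488×1962).
So the master's height is 1453.33 × 0.3922 ≈ 570.00.

570 px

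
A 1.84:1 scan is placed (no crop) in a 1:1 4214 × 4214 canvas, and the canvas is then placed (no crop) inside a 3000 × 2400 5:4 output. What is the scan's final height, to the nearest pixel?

First fit — 1.84:1 into 4214×4214 spans the width: 4214.00 × 2290.22.
The 1:1 canvas is height-limited in 3000×2400, giving 2400.00 × 2400.00; scale factor 0.5695.
The scan scales with it: height 2290.22 × 0.5695 ≈ 1304.35.

1304 px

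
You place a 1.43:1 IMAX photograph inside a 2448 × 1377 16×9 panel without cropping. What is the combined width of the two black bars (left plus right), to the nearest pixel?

479 px

1.43:1 IMAX (1.430) < 16×9 (1.778), so the photograph fills the height.
The photograph is 1377 × 1.430 ≈ 1969.11 px wide.
Black = 2448 − 1969.11 = 478.89 px.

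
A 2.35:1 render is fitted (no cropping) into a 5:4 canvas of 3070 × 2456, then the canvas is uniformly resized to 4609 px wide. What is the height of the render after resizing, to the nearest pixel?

1961 px

In the 3070×2456 frame the render fills the width: height = 3070 / 2.350 ≈ 1306.38 px.
Scaling 3070 → 4609 is ×1.5013, so the height becomes 1306.38 × 1.5013 ≈ 1961.28 px.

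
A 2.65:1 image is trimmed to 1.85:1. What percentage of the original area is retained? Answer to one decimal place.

69.8%

The height stays; only width is cut (since 1.85:1 is narrower than 2.65:1).
Fraction kept = (1.850)/(2.650) ≈ 69.81%.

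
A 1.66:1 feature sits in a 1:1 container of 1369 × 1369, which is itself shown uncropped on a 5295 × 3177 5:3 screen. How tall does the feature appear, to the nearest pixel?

Inside the 1369×1369 canvas the feature is width-limited at 1369.00 × 824.70.
Second fit — the 1:1 canvas into 5295×3177 spans the height: 3177.00 × 3177.00 (×2.3207 from 1369×1369).
The feature scales with it: height 824.70 × 2.3207 ≈ 1913.86.

1914 px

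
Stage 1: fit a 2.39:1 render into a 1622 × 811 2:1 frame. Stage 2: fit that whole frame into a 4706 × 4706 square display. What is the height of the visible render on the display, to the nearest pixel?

1969 px

First fit — 2.39:1 into 1622×811 spans the width: 1622.00 × 678.66.
The 2:1 canvas is width-limited in 4706×4706, giving 4706.00 × 2353.00; scale factor 2.9014.
So the render's height is 678.66 × 2.9014 ≈ 1969.04.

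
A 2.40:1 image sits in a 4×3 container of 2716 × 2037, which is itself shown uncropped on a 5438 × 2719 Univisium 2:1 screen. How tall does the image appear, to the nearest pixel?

2.40:1 in 2716×2037: fills the width, so the image is 2716.00 × 1131.67.
Second fit — the 4×3 canvas into 5438×2719 spans the height: 3625.33 × 2719.00 (×1.3348 from 2716×2037).
Applying the same ×1.3348: 1131.67 → 1510.56.

1511 px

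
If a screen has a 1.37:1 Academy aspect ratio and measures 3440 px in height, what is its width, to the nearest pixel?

Width = 3440 × 1.370 = 4712.80.

4713 px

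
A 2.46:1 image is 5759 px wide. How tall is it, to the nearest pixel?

5759 / 2.460 = 2341.06.

2341 px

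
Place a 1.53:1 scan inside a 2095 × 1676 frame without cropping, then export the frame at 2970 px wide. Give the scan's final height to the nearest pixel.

1941 px

In the 2095×1676 frame the scan fills the width: height = 2095 / 1.530 ≈ 1369.28 px.
Resizing to 2970 px wide multiplies everything by 1.4177: 1369.28 → 1941.18 px.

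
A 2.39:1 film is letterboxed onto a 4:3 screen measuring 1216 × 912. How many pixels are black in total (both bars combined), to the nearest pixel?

2.39:1 is wider than 4:3, so it spans the full width.
That makes the image 508.7866 px tall (1216 / 2.390).
912 − 508.7866 = 403.2134 px of bars.
Across the 1216-px span: 403.2134 × 1216 ≈ 490307 px.

490307 pixels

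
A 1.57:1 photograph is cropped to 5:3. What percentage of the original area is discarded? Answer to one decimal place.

5.8%

Going from 1.57:1 to 5:3 means cutting height while keeping width.
(1.570)/(1.667) ≈ 0.942 of the area survives, leaving 5.80% discarded.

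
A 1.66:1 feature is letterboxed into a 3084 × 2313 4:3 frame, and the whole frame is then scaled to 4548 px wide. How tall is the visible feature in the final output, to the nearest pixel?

2740 px

Fitted into 3084×2313, the feature spans the width; its height is 3084 / 1.660 ≈ 1857.83 px.
Resizing to 4548 px wide multiplies everything by 1.4747: 1857.83 → 2739.76 px.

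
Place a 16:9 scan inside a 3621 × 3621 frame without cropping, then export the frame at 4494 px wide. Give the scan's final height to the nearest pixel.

Fitted into 3621×3621, the scan spans the width; its height is 3621 × 9/16 ≈ 2036.81 px.
Resizing to 4494 px wide multiplies everything by 1.2411: 2036.81 → 2527.88 px.

2528 px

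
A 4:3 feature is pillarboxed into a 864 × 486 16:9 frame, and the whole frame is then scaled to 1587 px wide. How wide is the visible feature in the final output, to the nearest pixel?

At 864×486 the feature is height-limited, so width = 486 × 4/3 ≈ 648.00 px.
The frame scales by 1587/864 = 1.8368; 648.00 × 1.8368 ≈ 1190.25 px.

1190 px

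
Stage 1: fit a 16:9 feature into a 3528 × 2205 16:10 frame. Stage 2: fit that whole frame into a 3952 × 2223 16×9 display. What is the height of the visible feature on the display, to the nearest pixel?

2001 px

First fit — 16:9 into 3528×2205 spans the width: 3528.00 × 1984.50.
The 16:10 canvas is height-limited in 3952×2223, giving 3556.80 × 2223.00; scale factor 1.0082.
So the feature's height is 1984.50 × 1.0082 ≈ 2000.70.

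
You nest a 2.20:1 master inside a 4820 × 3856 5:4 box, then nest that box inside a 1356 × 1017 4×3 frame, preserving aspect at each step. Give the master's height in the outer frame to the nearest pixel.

578 px

Inside the 4820×3856 canvas the master is width-limited at 4820.00 × 2190.91.
Second fit — the 5:4 canvas into 1356×1017 spans the height: 1271.25 × 1017.00 (×0.2637 from 4820×3856).
Applying the same ×0.2637: 2190.91 → 577.84.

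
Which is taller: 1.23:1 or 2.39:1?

1.23 and 2.39; 2.39 > 1.23. The smaller width-to-height ratio is the taller frame.

1.23:1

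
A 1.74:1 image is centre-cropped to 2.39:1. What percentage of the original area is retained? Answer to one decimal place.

2.39:1 is wider than 1.74:1, so the crop keeps the full width and trims the height.
Area ratio = (1.740)/(2.390) = 72.80% retained.

72.8%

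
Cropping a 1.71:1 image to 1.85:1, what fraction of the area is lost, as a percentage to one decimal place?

7.6%

The width stays; only height is cut (since 1.85:1 is wider than 1.71:1).
(1.710)/(1.850) ≈ 0.924 of the area survives, leaving 7.57% discarded.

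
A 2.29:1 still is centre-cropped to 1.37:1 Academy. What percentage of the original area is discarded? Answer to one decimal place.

40.2%

Going from 2.29:1 to 1.37:1 Academy means cutting width while keeping height.
(1.370)/(2.290) ≈ 0.598 of the area survives, leaving 40.17% discarded.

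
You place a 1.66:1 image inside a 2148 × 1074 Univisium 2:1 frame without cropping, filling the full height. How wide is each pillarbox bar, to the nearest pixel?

183 px

Content width = 1074 × 1.660 ≈ 1782.84 px.
Leftover width: 2148 − 1782.84 = 365.16 px → 182.58 each side.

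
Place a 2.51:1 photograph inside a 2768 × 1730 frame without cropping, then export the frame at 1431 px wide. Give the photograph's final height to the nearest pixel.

570 px

At 2768×1730 the photograph is width-limited, so height = 2768 / 2.510 ≈ 1102.79 px.
Scaling 2768 → 1431 is ×0.5170, so the height becomes 1102.79 × 0.5170 ≈ 570.12 px.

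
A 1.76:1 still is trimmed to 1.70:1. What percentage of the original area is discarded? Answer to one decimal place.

3.4%

1.70:1 is narrower than 1.76:1, so the crop keeps the full height and trims the width.
Area ratio = (1.700)/(1.760) = 96.59%; the remaining 3.41% is cropped out.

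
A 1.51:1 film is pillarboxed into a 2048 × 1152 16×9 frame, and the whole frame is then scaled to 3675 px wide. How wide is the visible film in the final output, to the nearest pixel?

At 2048×1152 the film is height-limited, so width = 1152 × 1.510 ≈ 1739.52 px.
Resizing to 3675 px wide multiplies everything by 1.7944: 1739.52 → 3121.45 px.

3121 px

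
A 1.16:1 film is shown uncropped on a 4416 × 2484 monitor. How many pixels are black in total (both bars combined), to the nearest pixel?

1.16:1 is narrower than 16:9, so it spans the full height.
Content width = 2484 × 1.160 ≈ 2881.4400 px.
Leftover width: 4416 − 2881.4400 = 1534.5600 px.
That's 1534.5600 × 2484 ≈ 3811847 black pixels.

3811847 pixels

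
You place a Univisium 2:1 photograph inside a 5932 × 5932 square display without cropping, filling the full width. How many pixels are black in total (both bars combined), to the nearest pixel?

17594312 pixels

That makes the image 2966.0000 px tall (5932 × 1/2).
Leftover height: 5932 − 2966.0000 = 2966.0000 px.
Bar area = 2966.0000 × 5932 ≈ 17594312 px.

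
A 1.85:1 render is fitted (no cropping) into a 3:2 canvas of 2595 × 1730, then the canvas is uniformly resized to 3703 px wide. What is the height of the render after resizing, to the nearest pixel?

In the 2595×1730 frame the render fills the width: height = 2595 / 1.850 ≈ 1402.70 px.
Resizing to 3703 px wide multiplies everything by 1.4270: 1402.70 → 2001.62 px.

2002 px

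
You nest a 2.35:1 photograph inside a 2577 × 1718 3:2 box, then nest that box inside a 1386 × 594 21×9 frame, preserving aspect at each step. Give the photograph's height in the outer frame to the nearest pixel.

379 px

2.35:1 in 2577×1718: fills the width, so the photograph is 2577.00 × 1096.60.
The 3:2 canvas is height-limited in 1386×594, giving 891.00 × 594.00; scale factor 0.3458.
So the photograph's height is 1096.60 × 0.3458 ≈ 379.15.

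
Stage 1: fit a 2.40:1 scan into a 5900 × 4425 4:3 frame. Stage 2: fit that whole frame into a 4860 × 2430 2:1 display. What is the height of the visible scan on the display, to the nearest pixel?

1350 px

Inside the 5900×4425 canvas the scan is width-limited at 5900.00 × 2458.33.
The 4:3 canvas is height-limited in 4860×2430, giving 3240.00 × 2430.00; scale factor 0.5492.
Applying the same ×0.5492: 2458.33 → 1350.00.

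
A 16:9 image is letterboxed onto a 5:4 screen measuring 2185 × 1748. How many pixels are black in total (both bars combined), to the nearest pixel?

Since 1.778 > 1.250, the image is width-limited.
That makes the image 1229.0625 px tall (2185 × 9/16).
Black = 1748 − 1229.0625 = 518.9375 px.
Bar area = 518.9375 × 2185 ≈ 1133878 px.

1133878 pixels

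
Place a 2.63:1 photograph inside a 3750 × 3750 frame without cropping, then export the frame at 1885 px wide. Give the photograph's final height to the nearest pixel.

Fitted into 3750×3750, the photograph spans the width; its height is 3750 / 2.630 ≈ 1425.86 px.
Resizing to 1885 px wide multiplies everything by 0.5027: 1425.86 → 716.73 px.

717 px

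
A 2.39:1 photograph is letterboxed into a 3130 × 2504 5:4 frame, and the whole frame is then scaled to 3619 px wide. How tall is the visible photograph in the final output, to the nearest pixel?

At 3130×2504 the photograph is width-limited, so height = 3130 / 2.390 ≈ 1309.62 px.
The frame scales by 3619/3130 = 1.1562; 1309.62 × 1.1562 ≈ 1514.23 px.

1514 px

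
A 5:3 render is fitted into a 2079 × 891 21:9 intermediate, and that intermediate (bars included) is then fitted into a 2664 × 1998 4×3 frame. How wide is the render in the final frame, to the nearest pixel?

Inside the 2079×891 canvas the render is height-limited at 1485.00 × 891.00.
The 21:9 canvas is width-limited in 2664×1998, giving 2664.00 × 1141.71; scale factor 1.2814.
So the render's width is 1485.00 × 1.2814 ≈ 1902.86.

1903 px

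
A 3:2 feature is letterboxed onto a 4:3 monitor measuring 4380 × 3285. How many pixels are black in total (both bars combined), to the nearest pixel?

1598700 pixels

3:2 is wider than 4:3, so it spans the full width.
Content height = 4380 × 2/3 ≈ 2920.0000 px.
Leftover height: 3285 − 2920.0000 = 365.0000 px.
That's 365.0000 × 4380 ≈ 1598700 black pixels.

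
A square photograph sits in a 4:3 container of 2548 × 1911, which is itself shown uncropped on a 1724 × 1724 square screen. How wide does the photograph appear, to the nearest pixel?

square in 2548×1911: fills the height, so the photograph is 1911.00 × 1911.00.
The 4:3 canvas is width-limited in 1724×1724, giving 1724.00 × 1293.00; scale factor 0.6766.
Applying the same ×0.6766: 1911.00 → 1293.00.

1293 px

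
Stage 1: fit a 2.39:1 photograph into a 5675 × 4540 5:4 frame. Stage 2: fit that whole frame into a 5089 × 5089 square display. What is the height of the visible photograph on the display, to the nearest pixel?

2129 px

Inside the 5675×4540 canvas the photograph is width-limited at 5675.00 × 2374.48.
The 5:4 canvas is width-limited in 5089×5089, giving 5089.00 × 4071.20; scale factor 0.8967.
Applying the same ×0.8967: 2374.48 → 2129.29.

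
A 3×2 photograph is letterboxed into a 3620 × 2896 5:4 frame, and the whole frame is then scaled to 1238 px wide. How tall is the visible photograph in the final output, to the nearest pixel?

In the 3620×2896 frame the photograph fills the width: height = 3620 × 2/3 ≈ 2413.33 px.
Scaling 3620 → 1238 is ×0.3420, so the height becomes 2413.33 × 0.3420 ≈ 825.33 px.

825 px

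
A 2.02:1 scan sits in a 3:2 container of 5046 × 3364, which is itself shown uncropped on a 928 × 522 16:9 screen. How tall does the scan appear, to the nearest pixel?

First fit — 2.02:1 into 5046×3364 spans the width: 5046.00 × 2498.02.
The 3:2 canvas is height-limited in 928×522, giving 783.00 × 522.00; scale factor 0.1552.
So the scan's height is 2498.02 × 0.1552 ≈ 387.62.

388 px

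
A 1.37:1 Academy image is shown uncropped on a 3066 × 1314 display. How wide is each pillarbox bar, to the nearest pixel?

633 px

Since 1.370 < 2.333, the image is height-limited.
Content width = 1314 × 1.370 ≈ 1800.18 px.
3066 − 1800.18 = 1265.82 px of bars (632.91 each).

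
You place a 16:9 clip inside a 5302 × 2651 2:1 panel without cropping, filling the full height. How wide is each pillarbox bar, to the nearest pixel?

That makes the image 4712.89 px wide (2651 × 16/9).
Black = 5302 − 4712.89 = 589.11 px, or 294.56 per bar.

295 px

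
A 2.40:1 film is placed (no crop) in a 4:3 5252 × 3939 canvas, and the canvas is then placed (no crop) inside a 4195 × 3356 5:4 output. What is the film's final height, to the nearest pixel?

1748 px

2.40:1 in 5252×3939: fills the width, so the film is 5252.00 × 2188.33.
Second fit — the 4:3 canvas into 4195×3356 spans the width: 4195.00 × 3146.25 (×0.7987 from 5252×3939).
Applying the same ×0.7987: 2188.33 → 1747.92.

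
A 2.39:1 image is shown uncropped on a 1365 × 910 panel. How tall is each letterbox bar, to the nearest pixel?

169 px

Since 2.390 > 1.500, the image is width-limited.
The image is 1365 / 2.390 ≈ 571.13 px tall.
910 − 571.13 = 338.87 px of bars (169.44 each).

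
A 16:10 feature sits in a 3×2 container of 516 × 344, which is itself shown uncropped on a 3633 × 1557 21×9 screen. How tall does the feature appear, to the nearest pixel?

1460 px

16:10 in 516×344: fills the width, so the feature is 516.00 × 322.50.
3×2 in 3633×1557: fills the height, so the intermediate becomes 2335.50 × 1557.00 — a scale of ×4.5262.
The feature scales with it: height 322.50 × 4.5262 ≈ 1459.69.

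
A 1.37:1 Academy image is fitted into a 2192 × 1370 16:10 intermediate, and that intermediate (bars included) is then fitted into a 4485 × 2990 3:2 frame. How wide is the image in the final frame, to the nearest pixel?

First fit — 1.37:1 Academy into 2192×1370 spans the height: 1876.90 × 1370.00.
16:10 in 4485×2990: fills the width, so the intermediate becomes 4485.00 × 2803.12 — a scale of ×2.0461.
Applying the same ×2.0461: 1876.90 → 3840.28.

3840 px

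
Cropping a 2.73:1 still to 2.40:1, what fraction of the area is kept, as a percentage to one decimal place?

87.9%

2.40:1 is narrower than 2.73:1, so the crop keeps the full height and trims the width.
(2.400)/(2.730) ≈ 0.879 of the area survives.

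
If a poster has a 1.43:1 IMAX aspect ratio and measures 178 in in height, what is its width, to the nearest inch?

178 × 1.430 = 254.54.

255 in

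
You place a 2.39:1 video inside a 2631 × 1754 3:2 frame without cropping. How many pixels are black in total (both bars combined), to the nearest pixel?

2.39:1 is wider than 3:2, so it spans the full width.
The video is 2631 / 2.390 ≈ 1100.8368 px tall.
Leftover height: 1754 − 1100.8368 = 653.1632 px.
That's 653.1632 × 2631 ≈ 1718472 black pixels.

1718472 pixels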